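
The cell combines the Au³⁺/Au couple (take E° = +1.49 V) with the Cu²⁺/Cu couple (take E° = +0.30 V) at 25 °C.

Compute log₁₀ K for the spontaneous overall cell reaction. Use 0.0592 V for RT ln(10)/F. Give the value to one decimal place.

Cathode: Au³⁺/Au; anode: Cu²⁺/Cu. E°cell = +1.19 V, n = 6.
log K = nE°cell / 0.0592 = (6)(+1.19) / 0.0592 = 120.6.

120.6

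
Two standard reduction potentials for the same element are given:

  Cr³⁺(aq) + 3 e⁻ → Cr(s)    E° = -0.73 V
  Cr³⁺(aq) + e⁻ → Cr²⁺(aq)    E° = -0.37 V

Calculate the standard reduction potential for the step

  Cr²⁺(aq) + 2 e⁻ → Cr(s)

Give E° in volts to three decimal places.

-0.910 V

Sequential free energies add, so n₃E°₃ = n₁E°₁ + n₂E°₂.
With n₃ = 3, and the known step contributing 1×(-0.37) V, the unknown satisfies 2·E° = 3×(-0.73) − 1×(-0.37) = -1.820.
E° = -1.820 / 2 = -0.910 V.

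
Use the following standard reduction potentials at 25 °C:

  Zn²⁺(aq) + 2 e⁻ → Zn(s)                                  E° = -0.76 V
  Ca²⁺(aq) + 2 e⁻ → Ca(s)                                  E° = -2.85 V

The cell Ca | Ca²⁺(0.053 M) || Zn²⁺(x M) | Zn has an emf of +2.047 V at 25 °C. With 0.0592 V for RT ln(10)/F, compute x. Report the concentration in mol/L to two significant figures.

Zn²⁺/Zn is the cathode, Ca²⁺/Ca the anode: E°cell = +2.09 V, n = 2.
Overall reaction: Zn²⁺(aq) + Ca(s) → Zn(s) + Ca²⁺(aq); Q = [Ca²⁺]^1/[Zn²⁺]^1.
From E = E° − (0.0592/n) log Q: log Q = (E° − E)·n/0.0592 = (+2.09 − (+2.047))·2/0.0592 = 1.4527.
So 1·log[Zn²⁺] = 1·log(0.053) − log Q = -1.2757 − (1.4527) = -2.7284; [Zn²⁺] = 10^(-2.7284) ≈ 0.0019 M.

0.0019 M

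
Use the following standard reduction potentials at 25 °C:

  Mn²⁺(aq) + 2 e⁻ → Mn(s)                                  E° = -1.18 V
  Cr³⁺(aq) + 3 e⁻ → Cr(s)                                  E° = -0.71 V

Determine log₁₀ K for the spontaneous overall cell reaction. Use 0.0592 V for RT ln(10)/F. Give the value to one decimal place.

Cathode: Cr³⁺/Cr; anode: Mn²⁺/Mn. E°cell = +0.47 V, n = 6.
log K = nE°cell / 0.0592 = (6)(+0.47) / 0.0592 = 47.6.

47.6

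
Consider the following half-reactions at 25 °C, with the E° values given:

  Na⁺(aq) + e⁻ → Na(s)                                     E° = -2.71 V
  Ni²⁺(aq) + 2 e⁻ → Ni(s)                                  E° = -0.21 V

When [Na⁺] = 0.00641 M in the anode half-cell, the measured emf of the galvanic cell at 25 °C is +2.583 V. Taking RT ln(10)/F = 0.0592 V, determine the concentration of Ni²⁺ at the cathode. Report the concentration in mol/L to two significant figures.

0.026 M

Ni²⁺/Ni is the cathode, Na⁺/Na the anode: E°cell = +2.50 V, n = 2.
Overall reaction: Ni²⁺(aq) + 2 Na(s) → Ni(s) + 2 Na⁺(aq); Q = [Na⁺]^2/[Ni²⁺]^1.
From E = E° − (0.0592/n) log Q: log Q = (E° − E)·n/0.0592 = (+2.50 − (+2.583))·2/0.0592 = -2.8041.
So 1·log[Ni²⁺] = 2·log(0.00641) − log Q = -4.3863 − (-2.8041) = -1.5822; [Ni²⁺] = 10^(-1.5822) ≈ 0.026 M.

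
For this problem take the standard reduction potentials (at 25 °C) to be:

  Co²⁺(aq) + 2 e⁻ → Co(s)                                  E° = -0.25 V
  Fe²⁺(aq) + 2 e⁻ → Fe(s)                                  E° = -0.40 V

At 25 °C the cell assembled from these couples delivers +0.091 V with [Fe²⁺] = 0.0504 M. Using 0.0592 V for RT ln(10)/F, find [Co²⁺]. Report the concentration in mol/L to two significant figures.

0.00051 M

Co²⁺/Co is the cathode, Fe²⁺/Fe the anode: E°cell = +0.15 V, n = 2.
Overall reaction: Co²⁺(aq) + Fe(s) → Co(s) + Fe²⁺(aq); Q = [Fe²⁺]^1/[Co²⁺]^1.
From E = E° − (0.0592/n) log Q: log Q = (E° − E)·n/0.0592 = (+0.15 − (+0.091))·2/0.0592 = 1.9932.
So 1·log[Co²⁺] = 1·log(0.0504) − log Q = -1.2976 − (1.9932) = -3.2908; [Co²⁺] = 10^(-3.2908) ≈ 0.00051 M.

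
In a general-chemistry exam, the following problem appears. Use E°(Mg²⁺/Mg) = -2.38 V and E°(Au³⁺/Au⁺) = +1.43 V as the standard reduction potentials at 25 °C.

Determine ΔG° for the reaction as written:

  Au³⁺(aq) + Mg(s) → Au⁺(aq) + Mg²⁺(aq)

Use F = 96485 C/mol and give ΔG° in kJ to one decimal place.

-735.2 kJ

As written, Au³⁺/Au⁺ is reduced (cathode) and Mg²⁺/Mg is oxidised (anode), so E°cell = (+1.43) − (-2.38) = +3.81 V.
Balancing electrons gives n = 2.
ΔG° = −nFE° = −(2)(96485)(+3.81) = -735,216 J = -735.2 kJ.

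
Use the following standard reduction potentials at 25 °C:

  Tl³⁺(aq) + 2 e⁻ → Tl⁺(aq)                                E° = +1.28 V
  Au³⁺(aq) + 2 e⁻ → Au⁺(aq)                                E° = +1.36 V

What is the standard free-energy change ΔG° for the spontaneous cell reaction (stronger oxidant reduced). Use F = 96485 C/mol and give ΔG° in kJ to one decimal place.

-15.4 kJ

Au³⁺/Au⁺ (E° = +1.36 V) is the cathode; Tl³⁺/Tl⁺ (E° = +1.28 V) is the anode, so E°cell = +0.08 V.
Balancing electrons gives n = 2 (lcm of 2 and 2).
ΔG° = −nFE° = −(2)(96485)(+0.08) = -15,438 J = -15.4 kJ.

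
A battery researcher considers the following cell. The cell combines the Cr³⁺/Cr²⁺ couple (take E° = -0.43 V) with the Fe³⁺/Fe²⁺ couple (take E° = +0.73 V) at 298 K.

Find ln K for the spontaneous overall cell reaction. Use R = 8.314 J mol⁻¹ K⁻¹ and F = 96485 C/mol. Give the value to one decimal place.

45.2

Cathode: Fe³⁺/Fe²⁺; anode: Cr³⁺/Cr²⁺. E°cell = (+0.73) − (-0.43) = +1.16 V, with n = 1.
ΔG° = −nFE° = −RT ln K, so ln K = nFE°/(RT) = (1)(96485)(+1.16) / ((8.314)(298)) = 45.174.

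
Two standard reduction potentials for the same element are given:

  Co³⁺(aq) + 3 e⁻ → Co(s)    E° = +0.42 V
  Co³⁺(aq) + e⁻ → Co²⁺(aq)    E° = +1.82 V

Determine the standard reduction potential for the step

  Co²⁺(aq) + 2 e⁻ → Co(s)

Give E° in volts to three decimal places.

Sequential free energies add, so n₃E°₃ = n₁E°₁ + n₂E°₂.
With n₃ = 3, and the known step contributing 1×(+1.82) V, the unknown satisfies 2·E° = 3×(+0.42) − 1×(+1.82) = -0.560.
E° = -0.560 / 2 = -0.280 V.

-0.280 V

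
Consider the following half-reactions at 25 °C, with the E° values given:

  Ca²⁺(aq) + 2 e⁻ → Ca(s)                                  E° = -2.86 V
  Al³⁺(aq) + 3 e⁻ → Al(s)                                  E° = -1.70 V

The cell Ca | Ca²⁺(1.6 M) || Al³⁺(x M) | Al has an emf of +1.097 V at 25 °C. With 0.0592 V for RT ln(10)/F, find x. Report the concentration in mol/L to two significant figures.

Al³⁺/Al is the cathode, Ca²⁺/Ca the anode: E°cell = +1.16 V, n = 6.
Overall reaction: 2 Al³⁺(aq) + 3 Ca(s) → 2 Al(s) + 3 Ca²⁺(aq); Q = [Ca²⁺]^3/[Al³⁺]^2.
From E = E° − (0.0592/n) log Q: log Q = (E° − E)·n/0.0592 = (+1.16 − (+1.097))·6/0.0592 = 6.3851.
So 2·log[Al³⁺] = 3·log(1.6) − log Q = 0.6124 − (6.3851) = -5.7727; log[Al³⁺] = -5.7727 / 2 = -2.8864; [Al³⁺] = 10^(-2.8864) ≈ 0.0013 M.

0.0013 M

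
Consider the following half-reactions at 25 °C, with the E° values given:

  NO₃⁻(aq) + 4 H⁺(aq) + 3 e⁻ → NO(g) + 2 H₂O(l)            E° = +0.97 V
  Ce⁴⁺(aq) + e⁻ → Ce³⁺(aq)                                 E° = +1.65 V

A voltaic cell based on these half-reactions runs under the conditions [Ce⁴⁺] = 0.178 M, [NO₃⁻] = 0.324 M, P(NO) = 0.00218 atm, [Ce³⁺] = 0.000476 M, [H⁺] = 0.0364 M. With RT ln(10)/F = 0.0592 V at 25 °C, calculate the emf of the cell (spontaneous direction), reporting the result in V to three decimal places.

Ce⁴⁺/Ce³⁺ is the cathode (higher E°), NO₃⁻/NO the anode: E°cell = +1.65 − (+0.97) = +0.68 V, n = 3.
Overall: 3 Ce⁴⁺(aq) + NO(g) + 2 H₂O(l) → 3 Ce³⁺(aq) + NO₃⁻(aq) + 4 H⁺(aq)
Q = [Ce³⁺]^3·[NO₃⁻]·[H⁺]^4 / ([Ce⁴⁺]^3·P(NO)); log Q = -11.302.
E = E° − (0.0592/n) log Q = +0.68 − (0.0592/3)(-11.302) = +0.903 V.

+0.903 V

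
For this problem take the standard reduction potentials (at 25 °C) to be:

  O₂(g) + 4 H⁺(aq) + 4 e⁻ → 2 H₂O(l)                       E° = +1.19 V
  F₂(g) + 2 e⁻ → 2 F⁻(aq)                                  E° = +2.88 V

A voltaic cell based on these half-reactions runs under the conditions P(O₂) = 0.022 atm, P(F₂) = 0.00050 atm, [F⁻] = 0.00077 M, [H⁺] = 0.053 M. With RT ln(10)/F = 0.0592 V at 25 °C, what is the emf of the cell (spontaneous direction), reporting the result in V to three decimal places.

F₂/F⁻ is the cathode (higher E°), O₂/H₂O the anode: E°cell = +2.88 − (+1.19) = +1.69 V, n = 4.
Overall: 2 F₂(g) + 2 H₂O(l) → 4 F⁻(aq) + O₂(g) + 4 H⁺(aq)
Q = [F⁻]^4·P(O₂)·[H⁺]^4 / (P(F₂)^2); log Q = -12.612.
E = E° − (0.0592/n) log Q = +1.69 − (0.0592/4)(-12.612) = +1.877 V.

+1.877 V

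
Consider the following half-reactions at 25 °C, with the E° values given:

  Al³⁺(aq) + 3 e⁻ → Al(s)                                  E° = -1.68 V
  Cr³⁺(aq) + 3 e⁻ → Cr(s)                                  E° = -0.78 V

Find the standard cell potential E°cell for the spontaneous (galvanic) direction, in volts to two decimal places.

The Cr³⁺/Cr couple has the higher reduction potential, so it is the cathode; Al³⁺/Al is oxidised at the anode.
E°cell = E°(cathode) − E°(anode) = (-0.78) − (-1.68) = +0.90 V.
Since E°cell > 0, the reaction is spontaneous under standard conditions.

+0.90 V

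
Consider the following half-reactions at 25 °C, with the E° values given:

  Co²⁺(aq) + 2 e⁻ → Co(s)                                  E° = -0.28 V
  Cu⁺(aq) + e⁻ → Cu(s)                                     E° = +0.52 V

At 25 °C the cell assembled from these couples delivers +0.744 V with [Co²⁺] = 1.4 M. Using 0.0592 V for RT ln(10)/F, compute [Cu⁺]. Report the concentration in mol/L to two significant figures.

0.13 M

Cu⁺/Cu is the cathode, Co²⁺/Co the anode: E°cell = +0.80 V, n = 2.
Overall reaction: 2 Cu⁺(aq) + Co(s) → 2 Cu(s) + Co²⁺(aq); Q = [Co²⁺]^1/[Cu⁺]^2.
From E = E° − (0.0592/n) log Q: log Q = (E° − E)·n/0.0592 = (+0.80 − (+0.744))·2/0.0592 = 1.8919.
So 2·log[Cu⁺] = 1·log(1.4) − log Q = 0.1461 − (1.8919) = -1.7458; log[Cu⁺] = -1.7458 / 2 = -0.8729; [Cu⁺] = 10^(-0.8729) ≈ 0.13 M.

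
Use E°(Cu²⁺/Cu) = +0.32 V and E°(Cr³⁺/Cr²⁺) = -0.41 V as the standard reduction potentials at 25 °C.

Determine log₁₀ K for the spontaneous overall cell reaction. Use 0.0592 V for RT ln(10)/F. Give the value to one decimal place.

Cathode: Cu²⁺/Cu; anode: Cr³⁺/Cr²⁺. E°cell = +0.73 V, n = 2.
log K = nE°cell / 0.0592 = (2)(+0.73) / 0.0592 = 24.7.

24.7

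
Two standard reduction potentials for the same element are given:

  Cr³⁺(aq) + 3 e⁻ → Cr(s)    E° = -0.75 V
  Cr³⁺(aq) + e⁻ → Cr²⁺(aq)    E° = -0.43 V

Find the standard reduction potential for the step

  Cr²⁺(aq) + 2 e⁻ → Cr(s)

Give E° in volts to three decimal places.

Sequential free energies add, so n₃E°₃ = n₁E°₁ + n₂E°₂.
With n₃ = 3, and the known step contributing 1×(-0.43) V, the unknown satisfies 2·E° = 3×(-0.75) − 1×(-0.43) = -1.820.
E° = -1.820 / 2 = -0.910 V.

-0.910 V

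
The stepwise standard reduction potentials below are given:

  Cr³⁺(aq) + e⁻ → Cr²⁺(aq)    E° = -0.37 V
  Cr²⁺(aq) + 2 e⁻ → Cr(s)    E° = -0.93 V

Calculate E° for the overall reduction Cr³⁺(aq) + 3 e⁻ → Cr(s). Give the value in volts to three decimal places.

-0.743 V

Since ΔG° = −nFE° is additive over sequential reductions, n₃E°₃ = n₁E°₁ + n₂E°₂.
E°₃ = (1×-0.37 + 2×-0.93) / 3 = (-2.230) / 3 = -0.743 V.
E° values themselves are not directly additive — weighting by electron count is essential.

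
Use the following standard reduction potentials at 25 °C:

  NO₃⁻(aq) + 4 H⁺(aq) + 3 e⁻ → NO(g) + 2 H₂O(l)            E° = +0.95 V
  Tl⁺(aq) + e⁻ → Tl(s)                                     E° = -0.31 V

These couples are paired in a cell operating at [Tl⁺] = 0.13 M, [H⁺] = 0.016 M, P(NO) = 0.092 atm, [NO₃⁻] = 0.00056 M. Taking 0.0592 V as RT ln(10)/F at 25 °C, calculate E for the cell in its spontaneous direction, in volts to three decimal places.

NO₃⁻/NO is the cathode (higher E°), Tl⁺/Tl the anode: E°cell = +0.95 − (-0.31) = +1.26 V, n = 3.
Overall: NO₃⁻(aq) + 4 H⁺(aq) + 3 Tl(s) → NO(g) + 2 H₂O(l) + 3 Tl⁺(aq)
Q = P(NO)·[Tl⁺]^3 / ([NO₃⁻]·[H⁺]^4); log Q = 6.741.
E = E° − (0.0592/n) log Q = +1.26 − (0.0592/3)(6.741) = +1.127 V.

+1.127 V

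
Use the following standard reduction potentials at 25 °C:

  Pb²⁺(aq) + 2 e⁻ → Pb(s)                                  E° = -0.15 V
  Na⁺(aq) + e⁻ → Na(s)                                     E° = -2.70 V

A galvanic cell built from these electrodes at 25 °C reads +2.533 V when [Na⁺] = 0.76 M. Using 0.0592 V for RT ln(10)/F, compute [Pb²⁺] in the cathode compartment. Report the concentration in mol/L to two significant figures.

Pb²⁺/Pb is the cathode, Na⁺/Na the anode: E°cell = +2.55 V, n = 2.
Overall reaction: Pb²⁺(aq) + 2 Na(s) → Pb(s) + 2 Na⁺(aq); Q = [Na⁺]^2/[Pb²⁺]^1.
From E = E° − (0.0592/n) log Q: log Q = (E° − E)·n/0.0592 = (+2.55 − (+2.533))·2/0.0592 = 0.5743.
So 1·log[Pb²⁺] = 2·log(0.76) − log Q = -0.2384 − (0.5743) = -0.8127; [Pb²⁺] = 10^(-0.8127) ≈ 0.15 M.

0.15 M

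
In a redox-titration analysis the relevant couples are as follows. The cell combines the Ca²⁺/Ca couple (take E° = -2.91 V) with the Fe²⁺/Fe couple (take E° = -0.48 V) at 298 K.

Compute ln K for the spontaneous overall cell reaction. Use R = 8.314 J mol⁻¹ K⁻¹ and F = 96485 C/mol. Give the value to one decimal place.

Cathode: Fe²⁺/Fe; anode: Ca²⁺/Ca. E°cell = (-0.48) − (-2.91) = +2.43 V, with n = 2.
ΔG° = −nFE° = −RT ln K, so ln K = nFE°/(RT) = (2)(96485)(+2.43) / ((8.314)(298)) = 189.265.

189.3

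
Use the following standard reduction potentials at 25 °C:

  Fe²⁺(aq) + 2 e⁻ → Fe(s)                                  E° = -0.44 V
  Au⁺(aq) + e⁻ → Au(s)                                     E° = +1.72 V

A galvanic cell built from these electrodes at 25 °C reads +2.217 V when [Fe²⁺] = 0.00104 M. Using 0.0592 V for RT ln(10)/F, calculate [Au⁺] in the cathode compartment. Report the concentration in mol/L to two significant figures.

Au⁺/Au is the cathode, Fe²⁺/Fe the anode: E°cell = +2.16 V, n = 2.
Overall reaction: 2 Au⁺(aq) + Fe(s) → 2 Au(s) + Fe²⁺(aq); Q = [Fe²⁺]^1/[Au⁺]^2.
From E = E° − (0.0592/n) log Q: log Q = (E° − E)·n/0.0592 = (+2.16 − (+2.217))·2/0.0592 = -1.9257.
So 2·log[Au⁺] = 1·log(0.00104) − log Q = -2.9830 − (-1.9257) = -1.0573; log[Au⁺] = -1.0573 / 2 = -0.5286; [Au⁺] = 10^(-0.5286) ≈ 0.30 M.

0.30 M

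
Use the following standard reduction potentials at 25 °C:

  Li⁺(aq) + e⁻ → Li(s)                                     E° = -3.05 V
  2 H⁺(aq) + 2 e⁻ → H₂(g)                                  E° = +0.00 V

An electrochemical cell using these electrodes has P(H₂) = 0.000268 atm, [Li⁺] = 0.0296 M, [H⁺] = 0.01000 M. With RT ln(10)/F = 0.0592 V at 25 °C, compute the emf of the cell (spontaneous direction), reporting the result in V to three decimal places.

+3.128 V

H⁺/H₂ is the cathode (higher E°), Li⁺/Li the anode: E°cell = +0.00 − (-3.05) = +3.05 V, n = 2.
Overall: 2 H⁺(aq) + 2 Li(s) → H₂(g) + 2 Li⁺(aq)
Q = P(H₂)·[Li⁺]^2 / ([H⁺]^2); log Q = -2.629.
E = E° − (0.0592/n) log Q = +3.05 − (0.0592/2)(-2.629) = +3.128 V.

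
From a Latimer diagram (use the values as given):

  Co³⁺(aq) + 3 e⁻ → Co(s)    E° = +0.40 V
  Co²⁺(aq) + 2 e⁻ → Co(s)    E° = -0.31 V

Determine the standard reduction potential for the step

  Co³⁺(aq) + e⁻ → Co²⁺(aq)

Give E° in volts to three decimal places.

+1.820 V

Sequential free energies add, so n₃E°₃ = n₁E°₁ + n₂E°₂.
With n₃ = 3, and the known step contributing 2×(-0.31) V, the unknown satisfies 1·E° = 3×(+0.40) − 2×(-0.31) = +1.820.
E° = +1.820 / 1 = +1.820 V.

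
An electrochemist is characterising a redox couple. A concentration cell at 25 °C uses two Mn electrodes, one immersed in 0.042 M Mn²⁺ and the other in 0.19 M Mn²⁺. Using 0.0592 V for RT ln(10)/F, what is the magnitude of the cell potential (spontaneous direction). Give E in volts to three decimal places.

+0.019 V

For a concentration cell E°cell = 0. The 0.19 M side is the cathode (reduction is favoured where [Mn²⁺] is higher).
With n = 2, E = −(0.0592/2) log([Mn²⁺]ₐₙ/[Mn²⁺]꜀ₐₜ) = −(0.0592/2) log(0.042/0.19) = −(0.0592/2)(-0.656) = +0.019 V.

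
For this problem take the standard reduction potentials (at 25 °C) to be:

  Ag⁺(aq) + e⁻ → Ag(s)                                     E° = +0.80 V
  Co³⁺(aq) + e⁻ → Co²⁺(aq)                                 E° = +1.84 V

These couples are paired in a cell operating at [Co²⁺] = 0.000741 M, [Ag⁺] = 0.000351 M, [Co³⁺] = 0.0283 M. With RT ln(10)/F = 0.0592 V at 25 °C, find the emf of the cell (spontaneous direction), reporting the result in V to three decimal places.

+1.338 V

Co³⁺/Co²⁺ is the cathode (higher E°), Ag⁺/Ag the anode: E°cell = +1.84 − (+0.80) = +1.04 V, n = 1.
Overall: Co³⁺(aq) + Ag(s) → Co²⁺(aq) + Ag⁺(aq)
Q = [Co²⁺]·[Ag⁺] / ([Co³⁺]); log Q = -5.037.
E = E° − (0.0592/n) log Q = +1.04 − (0.0592/1)(-5.037) = +1.338 V.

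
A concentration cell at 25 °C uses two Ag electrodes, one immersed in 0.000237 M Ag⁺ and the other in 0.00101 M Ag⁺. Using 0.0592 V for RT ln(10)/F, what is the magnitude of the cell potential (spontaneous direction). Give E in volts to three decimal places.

+0.037 V

For a concentration cell E°cell = 0. The 0.00101 M side is the cathode (reduction is favoured where [Ag⁺] is higher).
With n = 1, E = −(0.0592/1) log([Ag⁺]ₐₙ/[Ag⁺]꜀ₐₜ) = −(0.0592/1) log(0.000237/0.00101) = −(0.0592/1)(-0.630) = +0.037 V.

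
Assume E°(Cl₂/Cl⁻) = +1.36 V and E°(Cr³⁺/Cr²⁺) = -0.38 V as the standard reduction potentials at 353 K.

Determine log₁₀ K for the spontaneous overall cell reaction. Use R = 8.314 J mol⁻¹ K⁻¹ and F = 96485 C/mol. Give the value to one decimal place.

49.7

Cathode: Cl₂/Cl⁻; anode: Cr³⁺/Cr²⁺. E°cell = (+1.36) − (-0.38) = +1.74 V, with n = 2.
ΔG° = −nFE° = −RT ln K, so ln K = nFE°/(RT) = (2)(96485)(+1.74) / ((8.314)(353)) = 114.407.
log₁₀ K = 114.407 / ln 10 = 49.7.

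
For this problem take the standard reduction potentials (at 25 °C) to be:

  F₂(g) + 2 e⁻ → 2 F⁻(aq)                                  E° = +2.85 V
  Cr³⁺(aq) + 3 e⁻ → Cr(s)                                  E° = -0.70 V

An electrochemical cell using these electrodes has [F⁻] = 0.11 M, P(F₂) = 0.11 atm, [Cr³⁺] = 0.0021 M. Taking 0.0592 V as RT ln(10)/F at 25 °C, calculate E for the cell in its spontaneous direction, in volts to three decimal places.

F₂/F⁻ is the cathode (higher E°), Cr³⁺/Cr the anode: E°cell = +2.85 − (-0.70) = +3.55 V, n = 6.
Overall: 3 F₂(g) + 2 Cr(s) → 6 F⁻(aq) + 2 Cr³⁺(aq)
Q = [F⁻]^6·[Cr³⁺]^2 / (P(F₂)^3); log Q = -8.231.
E = E° − (0.0592/n) log Q = +3.55 − (0.0592/6)(-8.231) = +3.631 V.

+3.631 V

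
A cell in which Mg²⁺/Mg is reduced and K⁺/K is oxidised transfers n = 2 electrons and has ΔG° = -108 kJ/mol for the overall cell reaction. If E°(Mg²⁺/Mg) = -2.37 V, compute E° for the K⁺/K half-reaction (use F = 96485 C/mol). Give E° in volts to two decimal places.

E°cell = −ΔG°/(nF) = −(-108×10³)/((2)(96485)) = +0.560 V.
Since Mg²⁺/Mg is the cathode and K⁺/K the anode, E°cell = E°(Mg²⁺/Mg) − E°(K⁺/K).
So E°(K⁺/K) = E°(Mg²⁺/Mg) − E°cell = (-2.37) − (+0.560) = -2.93 V.

-2.93 V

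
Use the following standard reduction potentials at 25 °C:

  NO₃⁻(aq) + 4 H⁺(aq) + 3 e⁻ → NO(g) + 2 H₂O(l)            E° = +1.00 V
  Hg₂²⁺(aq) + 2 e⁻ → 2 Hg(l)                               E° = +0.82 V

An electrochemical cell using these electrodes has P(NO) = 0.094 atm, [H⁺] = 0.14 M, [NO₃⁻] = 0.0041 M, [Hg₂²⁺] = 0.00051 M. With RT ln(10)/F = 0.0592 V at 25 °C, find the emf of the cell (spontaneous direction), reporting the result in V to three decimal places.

NO₃⁻/NO is the cathode (higher E°), Hg₂²⁺/Hg the anode: E°cell = +1.00 − (+0.82) = +0.18 V, n = 6.
Overall: 2 NO₃⁻(aq) + 8 H⁺(aq) + 6 Hg(l) → 2 NO(g) + 4 H₂O(l) + 3 Hg₂²⁺(aq)
Q = P(NO)^2·[Hg₂²⁺]^3 / ([NO₃⁻]^2·[H⁺]^8); log Q = -0.326.
E = E° − (0.0592/n) log Q = +0.18 − (0.0592/6)(-0.326) = +0.183 V.

+0.183 V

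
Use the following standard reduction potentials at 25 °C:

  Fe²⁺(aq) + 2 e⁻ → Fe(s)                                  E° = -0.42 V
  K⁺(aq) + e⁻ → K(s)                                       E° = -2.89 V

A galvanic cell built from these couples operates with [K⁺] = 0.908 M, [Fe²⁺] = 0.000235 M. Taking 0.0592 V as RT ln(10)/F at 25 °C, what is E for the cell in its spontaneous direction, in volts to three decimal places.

+2.365 V

Fe²⁺/Fe is the cathode (higher E°), K⁺/K the anode: E°cell = -0.42 − (-2.89) = +2.47 V, n = 2.
Overall: Fe²⁺(aq) + 2 K(s) → Fe(s) + 2 K⁺(aq)
Q = [K⁺]^2 / ([Fe²⁺]); log Q = 3.545.
E = E° − (0.0592/n) log Q = +2.47 − (0.0592/2)(3.545) = +2.365 V.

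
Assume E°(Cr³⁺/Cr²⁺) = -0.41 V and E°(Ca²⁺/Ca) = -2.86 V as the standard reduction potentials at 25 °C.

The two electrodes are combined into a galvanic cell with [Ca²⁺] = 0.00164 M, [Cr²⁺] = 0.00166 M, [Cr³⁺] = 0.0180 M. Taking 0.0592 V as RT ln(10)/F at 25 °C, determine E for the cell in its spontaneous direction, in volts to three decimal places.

+2.594 V

Cr³⁺/Cr²⁺ is the cathode (higher E°), Ca²⁺/Ca the anode: E°cell = -0.41 − (-2.86) = +2.45 V, n = 2.
Overall: 2 Cr³⁺(aq) + Ca(s) → 2 Cr²⁺(aq) + Ca²⁺(aq)
Q = [Cr²⁺]^2·[Ca²⁺] / ([Cr³⁺]^2); log Q = -4.855.
E = E° − (0.0592/n) log Q = +2.45 − (0.0592/2)(-4.855) = +2.594 V.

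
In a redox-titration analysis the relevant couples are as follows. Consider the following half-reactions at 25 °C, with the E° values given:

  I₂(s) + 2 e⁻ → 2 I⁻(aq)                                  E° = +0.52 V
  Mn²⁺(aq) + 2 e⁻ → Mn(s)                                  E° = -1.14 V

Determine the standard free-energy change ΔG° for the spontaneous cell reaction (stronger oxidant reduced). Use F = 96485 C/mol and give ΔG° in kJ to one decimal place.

-320.3 kJ

I₂/I⁻ (E° = +0.52 V) is the cathode; Mn²⁺/Mn (E° = -1.14 V) is the anode, so E°cell = +1.66 V.
Balancing electrons gives n = 2 (lcm of 2 and 2).
ΔG° = −nFE° = −(2)(96485)(+1.66) = -320,330 J = -320.3 kJ.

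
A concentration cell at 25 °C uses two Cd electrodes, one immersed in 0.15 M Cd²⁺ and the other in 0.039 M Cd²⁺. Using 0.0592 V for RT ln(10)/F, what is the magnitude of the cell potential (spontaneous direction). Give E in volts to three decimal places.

For a concentration cell E°cell = 0. The 0.15 M side is the cathode (reduction is favoured where [Cd²⁺] is higher).
With n = 2, E = −(0.0592/2) log([Cd²⁺]ₐₙ/[Cd²⁺]꜀ₐₜ) = −(0.0592/2) log(0.039/0.15) = −(0.0592/2)(-0.585) = +0.017 V.

+0.017 V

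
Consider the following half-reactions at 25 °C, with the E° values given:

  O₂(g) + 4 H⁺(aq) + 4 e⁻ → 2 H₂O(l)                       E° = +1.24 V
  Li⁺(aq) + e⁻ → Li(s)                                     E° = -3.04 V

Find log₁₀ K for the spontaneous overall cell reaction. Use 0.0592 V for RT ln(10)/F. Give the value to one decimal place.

289.2

Cathode: O₂/H₂O; anode: Li⁺/Li. E°cell = +4.28 V, n = 4.
log K = nE°cell / 0.0592 = (4)(+4.28) / 0.0592 = 289.2.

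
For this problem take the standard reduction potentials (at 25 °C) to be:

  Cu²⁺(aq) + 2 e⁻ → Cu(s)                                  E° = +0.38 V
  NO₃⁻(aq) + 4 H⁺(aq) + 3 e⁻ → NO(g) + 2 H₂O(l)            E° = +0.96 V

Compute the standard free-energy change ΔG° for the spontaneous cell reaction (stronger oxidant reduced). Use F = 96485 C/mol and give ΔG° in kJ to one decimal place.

-335.8 kJ

NO₃⁻/NO (E° = +0.96 V) is the cathode; Cu²⁺/Cu (E° = +0.38 V) is the anode, so E°cell = +0.58 V.
Balancing electrons gives n = 6 (lcm of 3 and 2).
ΔG° = −nFE° = −(6)(96485)(+0.58) = -335,768 J = -335.8 kJ.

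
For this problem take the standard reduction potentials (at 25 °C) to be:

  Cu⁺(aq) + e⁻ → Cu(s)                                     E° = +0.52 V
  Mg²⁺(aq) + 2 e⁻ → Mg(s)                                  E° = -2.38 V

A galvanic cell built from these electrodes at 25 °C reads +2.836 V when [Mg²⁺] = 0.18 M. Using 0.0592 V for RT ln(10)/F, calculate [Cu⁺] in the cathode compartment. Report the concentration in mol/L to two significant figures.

Cu⁺/Cu is the cathode, Mg²⁺/Mg the anode: E°cell = +2.90 V, n = 2.
Overall reaction: 2 Cu⁺(aq) + Mg(s) → 2 Cu(s) + Mg²⁺(aq); Q = [Mg²⁺]^1/[Cu⁺]^2.
From E = E° − (0.0592/n) log Q: log Q = (E° − E)·n/0.0592 = (+2.90 − (+2.836))·2/0.0592 = 2.1622.
So 2·log[Cu⁺] = 1·log(0.18) − log Q = -0.7447 − (2.1622) = -2.9069; log[Cu⁺] = -2.9069 / 2 = -1.4534; [Cu⁺] = 10^(-1.4534) ≈ 0.035 M.

0.035 M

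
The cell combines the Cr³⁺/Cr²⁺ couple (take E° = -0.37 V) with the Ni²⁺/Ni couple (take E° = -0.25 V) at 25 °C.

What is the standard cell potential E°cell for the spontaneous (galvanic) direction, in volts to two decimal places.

+0.12 V

The Ni²⁺/Ni couple has the higher reduction potential, so it is the cathode; Cr³⁺/Cr²⁺ is oxidised at the anode.
E°cell = E°(cathode) − E°(anode) = (-0.25) − (-0.37) = +0.12 V.
Since E°cell > 0, the reaction is spontaneous under standard conditions.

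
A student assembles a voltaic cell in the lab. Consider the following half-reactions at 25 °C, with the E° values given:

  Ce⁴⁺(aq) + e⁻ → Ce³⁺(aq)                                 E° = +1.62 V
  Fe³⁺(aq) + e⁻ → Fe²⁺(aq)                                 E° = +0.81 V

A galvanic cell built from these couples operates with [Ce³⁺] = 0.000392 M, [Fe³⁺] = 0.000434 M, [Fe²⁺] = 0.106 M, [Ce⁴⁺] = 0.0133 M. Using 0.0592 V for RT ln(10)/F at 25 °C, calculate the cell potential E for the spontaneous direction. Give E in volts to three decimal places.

Ce⁴⁺/Ce³⁺ is the cathode (higher E°), Fe³⁺/Fe²⁺ the anode: E°cell = +1.62 − (+0.81) = +0.81 V, n = 1.
Overall: Ce⁴⁺(aq) + Fe²⁺(aq) → Ce³⁺(aq) + Fe³⁺(aq)
Q = [Ce³⁺]·[Fe³⁺] / ([Ce⁴⁺]·[Fe²⁺]); log Q = -3.918.
E = E° − (0.0592/n) log Q = +0.81 − (0.0592/1)(-3.918) = +1.042 V.

+1.042 V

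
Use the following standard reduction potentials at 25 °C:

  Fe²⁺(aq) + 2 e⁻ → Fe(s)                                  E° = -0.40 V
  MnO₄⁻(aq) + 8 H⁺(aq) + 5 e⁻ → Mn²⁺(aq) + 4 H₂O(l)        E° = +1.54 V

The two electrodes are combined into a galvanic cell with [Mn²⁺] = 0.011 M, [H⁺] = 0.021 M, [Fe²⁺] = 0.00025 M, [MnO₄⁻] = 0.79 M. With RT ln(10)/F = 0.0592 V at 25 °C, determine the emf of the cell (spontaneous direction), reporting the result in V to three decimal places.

+1.910 V

MnO₄⁻/Mn²⁺ is the cathode (higher E°), Fe²⁺/Fe the anode: E°cell = +1.54 − (-0.40) = +1.94 V, n = 10.
Overall: 2 MnO₄⁻(aq) + 16 H⁺(aq) + 5 Fe(s) → 2 Mn²⁺(aq) + 8 H₂O(l) + 5 Fe²⁺(aq)
Q = [Mn²⁺]^2·[Fe²⁺]^5 / ([MnO₄⁻]^2·[H⁺]^16); log Q = 5.122.
E = E° − (0.0592/n) log Q = +1.94 − (0.0592/10)(5.122) = +1.910 V.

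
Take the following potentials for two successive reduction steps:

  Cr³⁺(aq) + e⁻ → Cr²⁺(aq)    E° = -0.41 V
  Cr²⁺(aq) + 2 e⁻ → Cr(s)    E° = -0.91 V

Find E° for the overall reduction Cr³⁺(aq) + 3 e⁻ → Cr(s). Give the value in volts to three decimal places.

Adding the free-energy changes (−nFE°) of the two steps gives −n₃FE°₃ = −n₁FE°₁ − n₂FE°₂.
E°₃ = (1×-0.41 + 2×-0.91) / 3 = (-2.230) / 3 = -0.743 V.
Simply averaging or adding the two E° values would be wrong; the electron-weighted sum is required.

-0.743 V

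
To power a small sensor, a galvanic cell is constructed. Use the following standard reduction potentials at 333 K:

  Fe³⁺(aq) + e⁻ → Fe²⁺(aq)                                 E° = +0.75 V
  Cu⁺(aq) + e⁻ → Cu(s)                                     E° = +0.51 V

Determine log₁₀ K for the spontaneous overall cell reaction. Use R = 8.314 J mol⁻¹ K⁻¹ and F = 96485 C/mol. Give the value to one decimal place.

Cathode: Fe³⁺/Fe²⁺; anode: Cu⁺/Cu. E°cell = (+0.75) − (+0.51) = +0.24 V, with n = 1.
ΔG° = −nFE° = −RT ln K, so ln K = nFE°/(RT) = (1)(96485)(+0.24) / ((8.314)(333)) = 8.364.
log₁₀ K = 8.364 / ln 10 = 3.6.

3.6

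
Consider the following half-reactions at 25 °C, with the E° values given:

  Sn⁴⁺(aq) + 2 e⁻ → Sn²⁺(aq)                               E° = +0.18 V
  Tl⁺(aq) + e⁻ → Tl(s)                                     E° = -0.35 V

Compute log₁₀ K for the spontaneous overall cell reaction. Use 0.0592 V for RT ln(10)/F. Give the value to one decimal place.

17.9

Cathode: Sn⁴⁺/Sn²⁺; anode: Tl⁺/Tl. E°cell = +0.53 V, n = 2.
log K = nE°cell / 0.0592 = (2)(+0.53) / 0.0592 = 17.9.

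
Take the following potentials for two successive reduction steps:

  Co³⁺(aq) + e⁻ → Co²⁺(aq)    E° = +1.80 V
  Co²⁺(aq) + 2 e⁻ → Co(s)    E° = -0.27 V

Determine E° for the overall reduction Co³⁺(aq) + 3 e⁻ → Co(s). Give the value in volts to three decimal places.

+0.420 V

Adding the free-energy changes (−nFE°) of the two steps gives −n₃FE°₃ = −n₁FE°₁ − n₂FE°₂.
E°₃ = (1×+1.80 + 2×-0.27) / 3 = (+1.260) / 3 = +0.420 V.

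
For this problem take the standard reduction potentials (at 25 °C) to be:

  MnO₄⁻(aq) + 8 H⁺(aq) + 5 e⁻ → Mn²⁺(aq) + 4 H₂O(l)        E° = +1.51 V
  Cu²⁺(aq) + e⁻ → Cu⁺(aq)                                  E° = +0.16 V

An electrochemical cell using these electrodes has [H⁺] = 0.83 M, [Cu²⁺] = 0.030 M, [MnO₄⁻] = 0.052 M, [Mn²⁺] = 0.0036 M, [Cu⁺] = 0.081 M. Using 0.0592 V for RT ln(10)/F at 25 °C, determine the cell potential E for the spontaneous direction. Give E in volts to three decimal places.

+1.382 V

MnO₄⁻/Mn²⁺ is the cathode (higher E°), Cu²⁺/Cu⁺ the anode: E°cell = +1.51 − (+0.16) = +1.35 V, n = 5.
Overall: MnO₄⁻(aq) + 8 H⁺(aq) + 5 Cu⁺(aq) → Mn²⁺(aq) + 4 H₂O(l) + 5 Cu²⁺(aq)
Q = [Mn²⁺]·[Cu²⁺]^5 / ([MnO₄⁻]·[H⁺]^8·[Cu⁺]^5); log Q = -2.669.
E = E° − (0.0592/n) log Q = +1.35 − (0.0592/5)(-2.669) = +1.382 V.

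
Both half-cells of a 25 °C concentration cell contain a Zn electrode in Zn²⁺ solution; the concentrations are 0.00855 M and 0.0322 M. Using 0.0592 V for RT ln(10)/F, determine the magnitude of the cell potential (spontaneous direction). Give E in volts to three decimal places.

+0.017 V

For a concentration cell E°cell = 0. The 0.0322 M side is the cathode (reduction is favoured where [Zn²⁺] is higher).
With n = 2, E = −(0.0592/2) log([Zn²⁺]ₐₙ/[Zn²⁺]꜀ₐₜ) = −(0.0592/2) log(0.00855/0.0322) = −(0.0592/2)(-0.576) = +0.017 V.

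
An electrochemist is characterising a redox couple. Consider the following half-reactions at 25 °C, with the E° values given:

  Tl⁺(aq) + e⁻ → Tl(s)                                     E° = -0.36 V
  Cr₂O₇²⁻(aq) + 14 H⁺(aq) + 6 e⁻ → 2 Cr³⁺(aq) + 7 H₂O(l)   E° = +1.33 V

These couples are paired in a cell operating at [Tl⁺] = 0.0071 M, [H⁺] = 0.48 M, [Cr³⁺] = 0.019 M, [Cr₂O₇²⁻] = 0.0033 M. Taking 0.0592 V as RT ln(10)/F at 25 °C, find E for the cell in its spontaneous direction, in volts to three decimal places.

+1.783 V

Cr₂O₇²⁻/Cr³⁺ is the cathode (higher E°), Tl⁺/Tl the anode: E°cell = +1.33 − (-0.36) = +1.69 V, n = 6.
Overall: Cr₂O₇²⁻(aq) + 14 H⁺(aq) + 6 Tl(s) → 2 Cr³⁺(aq) + 7 H₂O(l) + 6 Tl⁺(aq)
Q = [Cr³⁺]^2·[Tl⁺]^6 / ([Cr₂O₇²⁻]·[H⁺]^14); log Q = -9.391.
E = E° − (0.0592/n) log Q = +1.69 − (0.0592/6)(-9.391) = +1.783 V.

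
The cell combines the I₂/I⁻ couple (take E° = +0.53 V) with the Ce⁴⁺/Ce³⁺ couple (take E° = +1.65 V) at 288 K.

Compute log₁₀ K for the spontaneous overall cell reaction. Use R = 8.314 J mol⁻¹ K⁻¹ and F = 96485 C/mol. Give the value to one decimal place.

39.2

Cathode: Ce⁴⁺/Ce³⁺; anode: I₂/I⁻. E°cell = (+1.65) − (+0.53) = +1.12 V, with n = 2.
ΔG° = −nFE° = −RT ln K, so ln K = nFE°/(RT) = (2)(96485)(+1.12) / ((8.314)(288)) = 90.262.
log₁₀ K = 90.262 / ln 10 = 39.2.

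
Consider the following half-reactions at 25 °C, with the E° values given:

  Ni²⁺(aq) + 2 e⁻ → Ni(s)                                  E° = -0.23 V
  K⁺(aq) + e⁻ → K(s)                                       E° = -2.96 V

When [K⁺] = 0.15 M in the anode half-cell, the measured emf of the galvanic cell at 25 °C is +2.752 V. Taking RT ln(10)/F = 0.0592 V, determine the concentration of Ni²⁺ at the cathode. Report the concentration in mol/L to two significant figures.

Ni²⁺/Ni is the cathode, K⁺/K the anode: E°cell = +2.73 V, n = 2.
Overall reaction: Ni²⁺(aq) + 2 K(s) → Ni(s) + 2 K⁺(aq); Q = [K⁺]^2/[Ni²⁺]^1.
From E = E° − (0.0592/n) log Q: log Q = (E° − E)·n/0.0592 = (+2.73 − (+2.752))·2/0.0592 = -0.7432.
So 1·log[Ni²⁺] = 2·log(0.15) − log Q = -1.6478 − (-0.7432) = -0.9046; [Ni²⁺] = 10^(-0.9046) ≈ 0.12 M.

0.12 M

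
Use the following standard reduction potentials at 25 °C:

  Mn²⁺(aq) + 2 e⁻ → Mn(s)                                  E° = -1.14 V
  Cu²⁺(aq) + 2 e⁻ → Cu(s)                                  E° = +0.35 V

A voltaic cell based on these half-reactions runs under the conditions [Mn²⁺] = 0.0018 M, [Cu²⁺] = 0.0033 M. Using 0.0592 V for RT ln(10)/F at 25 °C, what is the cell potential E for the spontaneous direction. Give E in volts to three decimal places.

+1.498 V

Cu²⁺/Cu is the cathode (higher E°), Mn²⁺/Mn the anode: E°cell = +0.35 − (-1.14) = +1.49 V, n = 2.
Overall: Cu²⁺(aq) + Mn(s) → Cu(s) + Mn²⁺(aq)
Q = [Mn²⁺] / ([Cu²⁺]); log Q = -0.263.
E = E° − (0.0592/n) log Q = +1.49 − (0.0592/2)(-0.263) = +1.498 V.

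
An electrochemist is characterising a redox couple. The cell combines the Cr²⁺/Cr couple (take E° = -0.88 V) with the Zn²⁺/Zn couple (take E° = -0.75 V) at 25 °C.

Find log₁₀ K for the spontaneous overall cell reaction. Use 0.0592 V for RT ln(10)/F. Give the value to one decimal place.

4.4

Cathode: Zn²⁺/Zn; anode: Cr²⁺/Cr. E°cell = +0.13 V, n = 2.
log K = nE°cell / 0.0592 = (2)(+0.13) / 0.0592 = 4.4.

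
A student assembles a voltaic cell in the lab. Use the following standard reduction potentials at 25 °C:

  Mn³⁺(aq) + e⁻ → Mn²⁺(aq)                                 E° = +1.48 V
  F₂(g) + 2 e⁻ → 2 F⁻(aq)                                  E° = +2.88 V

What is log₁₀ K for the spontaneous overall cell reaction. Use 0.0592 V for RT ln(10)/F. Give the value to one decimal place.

47.3

Cathode: F₂/F⁻; anode: Mn³⁺/Mn²⁺. E°cell = +1.40 V, n = 2.
log K = nE°cell / 0.0592 = (2)(+1.40) / 0.0592 = 47.3.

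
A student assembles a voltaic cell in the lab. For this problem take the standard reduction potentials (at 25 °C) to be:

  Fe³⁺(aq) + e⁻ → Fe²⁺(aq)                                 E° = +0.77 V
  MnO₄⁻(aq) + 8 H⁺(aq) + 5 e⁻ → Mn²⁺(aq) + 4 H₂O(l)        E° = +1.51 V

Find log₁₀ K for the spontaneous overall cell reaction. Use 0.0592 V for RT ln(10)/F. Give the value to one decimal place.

Cathode: MnO₄⁻/Mn²⁺; anode: Fe³⁺/Fe²⁺. E°cell = +0.74 V, n = 5.
log K = nE°cell / 0.0592 = (5)(+0.74) / 0.0592 = 62.5.

62.5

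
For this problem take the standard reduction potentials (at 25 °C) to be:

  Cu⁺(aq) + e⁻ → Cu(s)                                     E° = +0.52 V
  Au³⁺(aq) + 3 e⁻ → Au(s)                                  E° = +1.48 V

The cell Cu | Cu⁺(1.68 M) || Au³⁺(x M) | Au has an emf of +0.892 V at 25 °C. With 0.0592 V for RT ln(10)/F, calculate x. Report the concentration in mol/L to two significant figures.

0.0017 M

Au³⁺/Au is the cathode, Cu⁺/Cu the anode: E°cell = +0.96 V, n = 3.
Overall reaction: Au³⁺(aq) + 3 Cu(s) → Au(s) + 3 Cu⁺(aq); Q = [Cu⁺]^3/[Au³⁺]^1.
From E = E° − (0.0592/n) log Q: log Q = (E° − E)·n/0.0592 = (+0.96 − (+0.892))·3/0.0592 = 3.4459.
So 1·log[Au³⁺] = 3·log(1.68) − log Q = 0.6759 − (3.4459) = -2.7700; [Au³⁺] = 10^(-2.7700) ≈ 0.0017 M.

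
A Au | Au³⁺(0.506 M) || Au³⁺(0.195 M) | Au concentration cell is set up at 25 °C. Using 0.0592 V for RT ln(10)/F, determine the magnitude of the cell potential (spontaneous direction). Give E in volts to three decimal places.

+0.008 V

For a concentration cell E°cell = 0. The 0.506 M side is the cathode (reduction is favoured where [Au³⁺] is higher).
With n = 3, E = −(0.0592/3) log([Au³⁺]ₐₙ/[Au³⁺]꜀ₐₜ) = −(0.0592/3) log(0.195/0.506) = −(0.0592/3)(-0.414) = +0.008 V.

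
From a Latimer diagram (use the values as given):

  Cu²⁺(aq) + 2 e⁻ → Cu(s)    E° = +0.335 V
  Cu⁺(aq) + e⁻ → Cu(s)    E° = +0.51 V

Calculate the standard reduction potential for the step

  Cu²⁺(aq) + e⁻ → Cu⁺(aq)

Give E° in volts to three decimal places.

+0.160 V

Sequential free energies add, so n₃E°₃ = n₁E°₁ + n₂E°₂.
With n₃ = 2, and the known step contributing 1×(+0.51) V, the unknown satisfies 1·E° = 2×(+0.335) − 1×(+0.51) = +0.160.
E° = +0.160 / 1 = +0.160 V.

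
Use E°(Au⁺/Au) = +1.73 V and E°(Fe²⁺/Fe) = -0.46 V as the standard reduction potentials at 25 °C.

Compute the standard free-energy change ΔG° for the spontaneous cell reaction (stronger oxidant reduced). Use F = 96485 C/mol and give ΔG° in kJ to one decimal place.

-422.6 kJ

Au⁺/Au (E° = +1.73 V) is the cathode; Fe²⁺/Fe (E° = -0.46 V) is the anode, so E°cell = +2.19 V.
Balancing electrons gives n = 2 (lcm of 1 and 2).
ΔG° = −nFE° = −(2)(96485)(+2.19) = -422,604 J = -422.6 kJ.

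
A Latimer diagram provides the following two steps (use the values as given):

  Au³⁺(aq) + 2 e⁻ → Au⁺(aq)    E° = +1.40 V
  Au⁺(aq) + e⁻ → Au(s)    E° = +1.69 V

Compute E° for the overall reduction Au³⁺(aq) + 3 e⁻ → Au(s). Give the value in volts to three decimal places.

Since ΔG° = −nFE° is additive over sequential reductions, n₃E°₃ = n₁E°₁ + n₂E°₂.
E°₃ = (2×+1.40 + 1×+1.69) / 3 = (+4.490) / 3 = +1.497 V.

+1.497 V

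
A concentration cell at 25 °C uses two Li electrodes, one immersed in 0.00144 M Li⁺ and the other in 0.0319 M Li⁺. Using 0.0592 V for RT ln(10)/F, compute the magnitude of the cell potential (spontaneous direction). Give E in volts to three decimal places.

+0.080 V

For a concentration cell E°cell = 0. The 0.0319 M side is the cathode (reduction is favoured where [Li⁺] is higher).
With n = 1, E = −(0.0592/1) log([Li⁺]ₐₙ/[Li⁺]꜀ₐₜ) = −(0.0592/1) log(0.00144/0.0319) = −(0.0592/1)(-1.345) = +0.080 V.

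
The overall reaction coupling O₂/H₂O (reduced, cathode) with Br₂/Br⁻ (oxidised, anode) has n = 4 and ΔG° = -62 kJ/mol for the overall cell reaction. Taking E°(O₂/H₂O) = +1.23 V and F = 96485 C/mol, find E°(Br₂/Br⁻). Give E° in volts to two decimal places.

E°cell = −ΔG°/(nF) = −(-62×10³)/((4)(96485)) = +0.161 V.
Since O₂/H₂O is the cathode and Br₂/Br⁻ the anode, E°cell = E°(O₂/H₂O) − E°(Br₂/Br⁻).
So E°(Br₂/Br⁻) = E°(O₂/H₂O) − E°cell = (+1.23) − (+0.161) = +1.07 V.

+1.07 V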